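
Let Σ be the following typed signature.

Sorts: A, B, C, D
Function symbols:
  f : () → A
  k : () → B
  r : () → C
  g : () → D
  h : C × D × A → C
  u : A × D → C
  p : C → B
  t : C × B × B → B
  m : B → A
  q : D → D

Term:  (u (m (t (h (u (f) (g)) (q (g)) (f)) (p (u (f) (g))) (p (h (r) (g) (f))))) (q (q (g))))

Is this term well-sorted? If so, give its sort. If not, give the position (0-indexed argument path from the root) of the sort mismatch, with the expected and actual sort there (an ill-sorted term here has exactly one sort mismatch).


          (f) : A
          (g) : D
        (u (f) (g)) : C
          (g) : D
        (q (g)) : D
        (f) : A
      (h (u (f) (g)) (q (g)) (f)) : C
          (f) : A
          (g) : D
        (u (f) (g)) : C
      (p (u (f) (g))) : B
          (r) : C
          (g) : D
          (f) : A
        (h (r) (g) (f)) : C
      (p (h (r) (g) (f))) : B
    (t (h (u (f) (g)) (q (g)) (f)) (p (u (f) (g))) (p (h (r) (g) (f)))) : B
  (m (t (h (u (f) (g)) (q (g)) (f)) (p (u (f) (g))) (p (h (r) (g) (f))))) : A
      (g) : D
    (q (g)) : D
  (q (q (g))) : D
(u (m (t (h (u (f) (g)) (q (g)) (f)) (p (u (f) (g))) (p (h (r) (g) (f))))) (q (q (g)))) : C

well-sorted; sort = C


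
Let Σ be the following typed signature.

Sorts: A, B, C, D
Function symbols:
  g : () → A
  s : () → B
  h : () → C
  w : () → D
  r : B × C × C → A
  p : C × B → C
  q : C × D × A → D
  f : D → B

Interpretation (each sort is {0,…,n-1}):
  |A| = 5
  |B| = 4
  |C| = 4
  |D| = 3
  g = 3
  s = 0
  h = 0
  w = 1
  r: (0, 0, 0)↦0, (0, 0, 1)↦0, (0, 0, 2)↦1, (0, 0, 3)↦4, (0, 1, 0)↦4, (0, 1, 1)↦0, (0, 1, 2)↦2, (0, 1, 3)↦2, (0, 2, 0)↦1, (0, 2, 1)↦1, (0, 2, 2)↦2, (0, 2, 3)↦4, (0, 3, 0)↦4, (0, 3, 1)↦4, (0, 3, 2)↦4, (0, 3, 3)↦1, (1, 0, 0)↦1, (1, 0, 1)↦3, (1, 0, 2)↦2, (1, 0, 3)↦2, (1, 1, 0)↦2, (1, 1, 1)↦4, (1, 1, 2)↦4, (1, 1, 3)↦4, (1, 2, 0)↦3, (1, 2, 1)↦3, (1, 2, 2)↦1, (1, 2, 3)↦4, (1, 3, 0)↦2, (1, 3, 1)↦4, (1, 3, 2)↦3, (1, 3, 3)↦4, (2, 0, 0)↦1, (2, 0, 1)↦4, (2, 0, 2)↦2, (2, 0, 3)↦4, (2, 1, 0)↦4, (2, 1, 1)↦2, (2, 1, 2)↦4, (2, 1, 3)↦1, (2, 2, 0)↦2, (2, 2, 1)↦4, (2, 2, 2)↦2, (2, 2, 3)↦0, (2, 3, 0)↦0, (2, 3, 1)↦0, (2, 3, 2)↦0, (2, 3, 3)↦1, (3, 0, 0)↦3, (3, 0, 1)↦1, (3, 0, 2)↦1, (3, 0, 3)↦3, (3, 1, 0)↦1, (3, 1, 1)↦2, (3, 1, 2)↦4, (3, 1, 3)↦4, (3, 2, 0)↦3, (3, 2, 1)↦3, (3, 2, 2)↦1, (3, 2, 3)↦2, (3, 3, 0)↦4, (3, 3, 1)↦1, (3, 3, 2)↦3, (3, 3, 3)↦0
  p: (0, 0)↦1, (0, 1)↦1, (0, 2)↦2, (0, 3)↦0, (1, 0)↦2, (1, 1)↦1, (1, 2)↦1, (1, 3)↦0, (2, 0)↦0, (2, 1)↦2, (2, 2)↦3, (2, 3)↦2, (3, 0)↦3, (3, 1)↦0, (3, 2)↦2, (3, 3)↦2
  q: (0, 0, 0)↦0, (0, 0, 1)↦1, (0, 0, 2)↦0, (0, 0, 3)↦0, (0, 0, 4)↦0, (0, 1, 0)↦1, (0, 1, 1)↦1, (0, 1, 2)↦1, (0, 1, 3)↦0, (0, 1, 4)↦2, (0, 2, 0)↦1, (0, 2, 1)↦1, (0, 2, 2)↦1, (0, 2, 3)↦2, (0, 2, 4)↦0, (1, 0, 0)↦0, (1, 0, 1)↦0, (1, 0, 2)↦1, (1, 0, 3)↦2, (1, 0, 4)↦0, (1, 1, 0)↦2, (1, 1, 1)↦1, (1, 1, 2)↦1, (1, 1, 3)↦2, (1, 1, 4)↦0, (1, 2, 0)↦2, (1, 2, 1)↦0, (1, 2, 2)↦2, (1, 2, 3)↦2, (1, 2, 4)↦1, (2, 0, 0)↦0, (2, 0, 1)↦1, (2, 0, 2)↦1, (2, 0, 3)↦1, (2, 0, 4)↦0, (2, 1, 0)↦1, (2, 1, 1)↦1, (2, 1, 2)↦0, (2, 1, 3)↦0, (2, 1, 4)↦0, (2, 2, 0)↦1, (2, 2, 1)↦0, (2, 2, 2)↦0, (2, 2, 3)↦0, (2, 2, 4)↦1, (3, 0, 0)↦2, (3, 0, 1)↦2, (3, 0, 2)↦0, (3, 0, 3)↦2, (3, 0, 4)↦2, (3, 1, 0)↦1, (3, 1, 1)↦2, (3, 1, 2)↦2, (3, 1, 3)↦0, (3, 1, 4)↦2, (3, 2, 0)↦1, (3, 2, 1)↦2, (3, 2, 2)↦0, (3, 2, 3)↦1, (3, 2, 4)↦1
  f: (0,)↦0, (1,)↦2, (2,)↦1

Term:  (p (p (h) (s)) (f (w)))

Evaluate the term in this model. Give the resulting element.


value = 1

  h = 0
  s = 0
  (p (h) (s)) = p(0, 0) = 1
  w = 1
  (f (w)) = f(1,) = 2
  (p (p (h) (s)) (f (w))) = p(1, 2) = 1


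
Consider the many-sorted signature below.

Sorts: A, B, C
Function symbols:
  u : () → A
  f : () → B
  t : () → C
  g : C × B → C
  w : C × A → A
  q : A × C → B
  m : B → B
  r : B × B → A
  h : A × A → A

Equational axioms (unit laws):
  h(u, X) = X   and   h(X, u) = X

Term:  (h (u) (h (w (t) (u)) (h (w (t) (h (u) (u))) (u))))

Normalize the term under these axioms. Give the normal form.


1. (h (u) (h (w (t) (u)) (h (w (t) (h (u) (u))) (u))))  →  (h (w (t) (u)) (h (w (t) (h (u) (u))) (u)))
2. (h (w (t) (u)) (h (w (t) (h (u) (u))) (u)))  →  (h (w (t) (u)) (w (t) (h (u) (u))))
3. (h (w (t) (u)) (w (t) (h (u) (u))))  →  (h (w (t) (u)) (w (t) (u)))

normal form = (h (w (t) (u)) (w (t) (u)))


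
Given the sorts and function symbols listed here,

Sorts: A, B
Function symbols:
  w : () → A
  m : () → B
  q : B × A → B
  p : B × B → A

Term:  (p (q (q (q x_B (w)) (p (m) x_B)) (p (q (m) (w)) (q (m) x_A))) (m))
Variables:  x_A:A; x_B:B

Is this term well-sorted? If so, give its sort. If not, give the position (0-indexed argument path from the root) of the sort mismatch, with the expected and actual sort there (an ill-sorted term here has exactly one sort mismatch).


        x_B : B
        (w) : A
      (q x_B (w)) : B
        (m) : B
        x_B : B
      (p (m) x_B) : A
    (q (q x_B (w)) (p (m) x_B)) : B
        (m) : B
        (w) : A
      (q (m) (w)) : B
        (m) : B
        x_A : A
      (q (m) x_A) : B
    (p (q (m) (w)) (q (m) x_A)) : A
  (q (q (q x_B (w)) (p (m) x_B)) (p (q (m) (w)) (q (m) x_A))) : B
  (m) : B
(p (q (q (q x_B (w)) (p (m) x_B)) (p (q (m) (w)) (q (m) x_A))) (m)) : A

well-sorted; sort = A


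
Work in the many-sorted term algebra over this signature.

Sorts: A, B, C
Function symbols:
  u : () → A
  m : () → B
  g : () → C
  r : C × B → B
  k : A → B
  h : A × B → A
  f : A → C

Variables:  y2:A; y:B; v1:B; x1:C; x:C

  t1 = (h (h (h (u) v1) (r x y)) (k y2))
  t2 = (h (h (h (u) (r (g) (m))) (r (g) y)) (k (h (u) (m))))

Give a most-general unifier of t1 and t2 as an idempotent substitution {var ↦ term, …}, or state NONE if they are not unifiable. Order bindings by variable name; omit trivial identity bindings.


{v1 ↦ (r (g) (m)), x ↦ (g), y2 ↦ (h (u) (m))}


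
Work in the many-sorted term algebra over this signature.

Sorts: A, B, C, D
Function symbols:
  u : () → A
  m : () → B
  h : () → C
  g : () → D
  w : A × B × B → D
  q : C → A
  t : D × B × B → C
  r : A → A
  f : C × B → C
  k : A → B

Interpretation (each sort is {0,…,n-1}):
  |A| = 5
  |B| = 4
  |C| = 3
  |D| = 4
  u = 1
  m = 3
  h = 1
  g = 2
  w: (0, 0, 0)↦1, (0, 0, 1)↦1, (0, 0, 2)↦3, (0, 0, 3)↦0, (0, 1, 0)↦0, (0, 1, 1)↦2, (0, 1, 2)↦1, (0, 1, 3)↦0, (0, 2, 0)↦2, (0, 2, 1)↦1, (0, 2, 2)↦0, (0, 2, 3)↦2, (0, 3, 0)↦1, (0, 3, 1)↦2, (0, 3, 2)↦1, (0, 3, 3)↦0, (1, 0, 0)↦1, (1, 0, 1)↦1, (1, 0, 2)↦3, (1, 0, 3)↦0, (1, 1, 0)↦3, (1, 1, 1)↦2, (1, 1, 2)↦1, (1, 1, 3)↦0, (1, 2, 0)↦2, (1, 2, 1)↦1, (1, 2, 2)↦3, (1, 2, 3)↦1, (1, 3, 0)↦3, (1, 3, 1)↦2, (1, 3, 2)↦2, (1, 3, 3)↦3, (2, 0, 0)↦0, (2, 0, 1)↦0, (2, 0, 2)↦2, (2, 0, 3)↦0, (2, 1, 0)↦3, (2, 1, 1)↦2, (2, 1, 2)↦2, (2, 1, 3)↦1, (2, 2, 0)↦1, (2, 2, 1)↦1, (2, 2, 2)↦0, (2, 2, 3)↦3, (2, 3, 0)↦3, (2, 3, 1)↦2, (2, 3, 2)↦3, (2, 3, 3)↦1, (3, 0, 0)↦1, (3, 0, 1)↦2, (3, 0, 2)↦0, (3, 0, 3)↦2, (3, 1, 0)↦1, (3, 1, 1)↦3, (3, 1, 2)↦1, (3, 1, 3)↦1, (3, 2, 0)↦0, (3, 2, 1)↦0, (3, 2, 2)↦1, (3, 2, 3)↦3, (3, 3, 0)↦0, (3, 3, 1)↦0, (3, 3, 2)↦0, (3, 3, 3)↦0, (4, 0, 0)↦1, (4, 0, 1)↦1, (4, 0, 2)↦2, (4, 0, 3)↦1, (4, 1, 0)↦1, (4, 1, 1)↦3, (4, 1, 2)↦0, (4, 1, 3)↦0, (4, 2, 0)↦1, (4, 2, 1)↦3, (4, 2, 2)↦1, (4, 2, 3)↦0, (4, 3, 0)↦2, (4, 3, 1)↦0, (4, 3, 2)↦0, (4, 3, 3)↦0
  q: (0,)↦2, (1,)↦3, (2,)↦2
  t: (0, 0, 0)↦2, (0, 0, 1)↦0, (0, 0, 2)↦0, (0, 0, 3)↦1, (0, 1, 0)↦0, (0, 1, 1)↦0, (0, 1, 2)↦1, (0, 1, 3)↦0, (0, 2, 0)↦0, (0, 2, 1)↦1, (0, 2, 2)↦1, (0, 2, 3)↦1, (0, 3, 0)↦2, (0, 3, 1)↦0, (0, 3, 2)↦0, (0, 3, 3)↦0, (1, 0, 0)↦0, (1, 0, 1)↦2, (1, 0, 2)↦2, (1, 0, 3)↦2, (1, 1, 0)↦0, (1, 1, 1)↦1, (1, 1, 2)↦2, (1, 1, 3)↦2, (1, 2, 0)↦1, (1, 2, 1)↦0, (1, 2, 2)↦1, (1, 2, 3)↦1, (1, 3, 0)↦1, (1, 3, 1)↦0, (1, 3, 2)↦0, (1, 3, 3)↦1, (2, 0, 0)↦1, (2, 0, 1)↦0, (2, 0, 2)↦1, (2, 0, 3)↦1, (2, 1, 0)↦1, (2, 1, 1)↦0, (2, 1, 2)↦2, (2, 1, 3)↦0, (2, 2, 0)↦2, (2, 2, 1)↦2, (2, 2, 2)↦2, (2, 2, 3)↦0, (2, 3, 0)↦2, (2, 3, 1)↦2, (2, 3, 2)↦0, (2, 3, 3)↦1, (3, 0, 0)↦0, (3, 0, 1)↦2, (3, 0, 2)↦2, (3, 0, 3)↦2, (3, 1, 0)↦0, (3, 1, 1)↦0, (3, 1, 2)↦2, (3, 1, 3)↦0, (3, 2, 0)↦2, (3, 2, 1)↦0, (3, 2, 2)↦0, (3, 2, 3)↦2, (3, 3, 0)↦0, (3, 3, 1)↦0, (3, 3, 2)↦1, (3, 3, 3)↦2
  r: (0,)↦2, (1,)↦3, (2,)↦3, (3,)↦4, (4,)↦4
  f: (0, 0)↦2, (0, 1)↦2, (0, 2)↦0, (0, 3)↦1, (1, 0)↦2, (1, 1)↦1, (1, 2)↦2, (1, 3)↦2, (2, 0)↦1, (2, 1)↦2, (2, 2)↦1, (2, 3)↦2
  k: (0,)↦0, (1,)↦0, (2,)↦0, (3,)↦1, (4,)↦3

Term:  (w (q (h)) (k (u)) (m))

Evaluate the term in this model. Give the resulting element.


  h = 1
  (q (h)) = q(1,) = 3
  u = 1
  (k (u)) = k(1,) = 0
  m = 3
  (w (q (h)) (k (u)) (m)) = w(3, 0, 3) = 2

value = 2


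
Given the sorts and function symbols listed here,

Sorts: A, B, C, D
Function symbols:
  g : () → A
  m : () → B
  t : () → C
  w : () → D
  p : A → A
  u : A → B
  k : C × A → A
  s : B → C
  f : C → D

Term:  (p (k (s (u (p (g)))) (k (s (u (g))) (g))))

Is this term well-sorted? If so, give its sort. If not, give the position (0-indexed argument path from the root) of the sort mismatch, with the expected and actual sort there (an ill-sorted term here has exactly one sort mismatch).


well-sorted; sort = A

          (g) : A
        (p (g)) : A
      (u (p (g))) : B
    (s (u (p (g)))) : C
          (g) : A
        (u (g)) : B
      (s (u (g))) : C
      (g) : A
    (k (s (u (g))) (g)) : A
  (k (s (u (p (g)))) (k (s (u (g))) (g))) : A
(p (k (s (u (p (g)))) (k (s (u (g))) (g)))) : A


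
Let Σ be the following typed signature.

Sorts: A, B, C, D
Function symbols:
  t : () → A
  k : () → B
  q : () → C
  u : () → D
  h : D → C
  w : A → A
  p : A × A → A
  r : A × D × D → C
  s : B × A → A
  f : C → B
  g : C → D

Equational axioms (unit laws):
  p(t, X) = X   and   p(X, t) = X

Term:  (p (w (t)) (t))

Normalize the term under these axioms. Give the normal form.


normal form = (w (t))

1. (p (w (t)) (t))  →  (w (t))


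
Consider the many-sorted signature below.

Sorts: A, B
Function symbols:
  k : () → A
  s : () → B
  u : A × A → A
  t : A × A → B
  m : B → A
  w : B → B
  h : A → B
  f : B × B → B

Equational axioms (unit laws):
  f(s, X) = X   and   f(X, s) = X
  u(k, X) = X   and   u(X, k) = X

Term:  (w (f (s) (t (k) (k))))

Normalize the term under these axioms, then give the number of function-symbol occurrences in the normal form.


1. (w (f (s) (t (k) (k))))  →  (w (t (k) (k)))
normal form: (w (t (k) (k)))

size = 4


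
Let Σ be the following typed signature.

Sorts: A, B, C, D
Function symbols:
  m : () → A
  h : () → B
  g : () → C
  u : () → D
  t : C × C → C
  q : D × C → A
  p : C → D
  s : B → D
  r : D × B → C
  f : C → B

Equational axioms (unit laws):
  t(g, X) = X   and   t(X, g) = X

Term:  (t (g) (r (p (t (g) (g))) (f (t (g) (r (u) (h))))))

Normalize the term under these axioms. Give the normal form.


normal form = (r (p (g)) (f (r (u) (h))))

1. (t (g) (r (p (t (g) (g))) (f (t (g) (r (u) (h))))))  →  (r (p (t (g) (g))) (f (t (g) (r (u) (h)))))
2. (r (p (t (g) (g))) (f (t (g) (r (u) (h)))))  →  (r (p (g)) (f (t (g) (r (u) (h)))))
3. (r (p (g)) (f (t (g) (r (u) (h)))))  →  (r (p (g)) (f (r (u) (h))))


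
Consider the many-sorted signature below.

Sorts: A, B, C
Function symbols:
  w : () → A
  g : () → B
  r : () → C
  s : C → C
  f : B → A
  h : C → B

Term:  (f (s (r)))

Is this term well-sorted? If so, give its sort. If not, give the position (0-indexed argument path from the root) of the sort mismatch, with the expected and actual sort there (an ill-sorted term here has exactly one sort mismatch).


ill-sorted at position [0]: expected B, got C

    (r) : C
  (s (r)) : C
(f (s (r))) : ✗ arg 0 at [0] has sort C, expected B


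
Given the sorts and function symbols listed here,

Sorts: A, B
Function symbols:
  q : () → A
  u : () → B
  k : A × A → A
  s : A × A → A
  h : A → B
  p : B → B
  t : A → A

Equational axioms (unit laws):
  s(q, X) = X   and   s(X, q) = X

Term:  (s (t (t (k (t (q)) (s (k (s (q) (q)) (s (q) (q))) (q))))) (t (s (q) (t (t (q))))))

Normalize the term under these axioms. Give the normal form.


1. (s (t (t (k (t (q)) (s (k (s (q) (q)) (s (q) (q))) (q))))) (t (s (q) (t (t (q))))))  →  (s (t (t (k (t (q)) (k (s (q) (q)) (s (q) (q)))))) (t (s (q) (t (t (q))))))
2. (s (t (t (k (t (q)) (k (s (q) (q)) (s (q) (q)))))) (t (s (q) (t (t (q))))))  →  (s (t (t (k (t (q)) (k (q) (s (q) (q)))))) (t (s (q) (t (t (q))))))
3. (s (t (t (k (t (q)) (k (q) (s (q) (q)))))) (t (s (q) (t (t (q))))))  →  (s (t (t (k (t (q)) (k (q) (q))))) (t (s (q) (t (t (q))))))
4. (s (t (t (k (t (q)) (k (q) (q))))) (t (s (q) (t (t (q))))))  →  (s (t (t (k (t (q)) (k (q) (q))))) (t (t (t (q)))))

normal form = (s (t (t (k (t (q)) (k (q) (q))))) (t (t (t (q)))))


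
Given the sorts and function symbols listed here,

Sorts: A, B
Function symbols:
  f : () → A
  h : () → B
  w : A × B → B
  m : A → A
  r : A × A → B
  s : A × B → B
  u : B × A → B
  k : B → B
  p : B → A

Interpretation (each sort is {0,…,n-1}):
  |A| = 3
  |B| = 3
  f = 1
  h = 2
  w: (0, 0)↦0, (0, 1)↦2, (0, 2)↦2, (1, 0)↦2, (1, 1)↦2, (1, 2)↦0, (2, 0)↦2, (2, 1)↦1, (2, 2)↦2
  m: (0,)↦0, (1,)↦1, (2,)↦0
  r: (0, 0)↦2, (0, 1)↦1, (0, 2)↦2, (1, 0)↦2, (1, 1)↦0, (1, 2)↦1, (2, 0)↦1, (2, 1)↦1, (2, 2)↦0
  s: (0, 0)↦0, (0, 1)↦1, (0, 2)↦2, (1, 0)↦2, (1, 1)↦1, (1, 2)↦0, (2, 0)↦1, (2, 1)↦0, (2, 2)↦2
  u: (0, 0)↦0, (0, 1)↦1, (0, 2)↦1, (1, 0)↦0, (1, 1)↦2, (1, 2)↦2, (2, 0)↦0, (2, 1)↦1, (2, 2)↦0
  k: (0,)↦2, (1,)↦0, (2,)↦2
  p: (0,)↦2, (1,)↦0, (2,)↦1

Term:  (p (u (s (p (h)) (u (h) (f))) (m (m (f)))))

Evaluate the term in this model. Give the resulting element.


  h = 2
  (p (h)) = p(2,) = 1
  h = 2
  f = 1
  (u (h) (f)) = u(2, 1) = 1
  (s (p (h)) (u (h) (f))) = s(1, 1) = 1
  f = 1
  (m (f)) = m(1,) = 1
  (m (m (f))) = m(1,) = 1
  (u (s (p (h)) (u (h) (f))) (m (m (f)))) = u(1, 1) = 2
  (p (u (s (p (h)) (u (h) (f))) (m (m (f))))) = p(2,) = 1

value = 1


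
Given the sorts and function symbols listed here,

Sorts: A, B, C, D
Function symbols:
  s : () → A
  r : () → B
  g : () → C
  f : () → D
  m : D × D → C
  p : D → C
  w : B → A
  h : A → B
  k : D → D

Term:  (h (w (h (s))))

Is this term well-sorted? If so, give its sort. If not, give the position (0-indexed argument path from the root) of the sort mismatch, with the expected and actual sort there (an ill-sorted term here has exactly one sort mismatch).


well-sorted; sort = B

      (s) : A
    (h (s)) : B
  (w (h (s))) : A
(h (w (h (s)))) : B


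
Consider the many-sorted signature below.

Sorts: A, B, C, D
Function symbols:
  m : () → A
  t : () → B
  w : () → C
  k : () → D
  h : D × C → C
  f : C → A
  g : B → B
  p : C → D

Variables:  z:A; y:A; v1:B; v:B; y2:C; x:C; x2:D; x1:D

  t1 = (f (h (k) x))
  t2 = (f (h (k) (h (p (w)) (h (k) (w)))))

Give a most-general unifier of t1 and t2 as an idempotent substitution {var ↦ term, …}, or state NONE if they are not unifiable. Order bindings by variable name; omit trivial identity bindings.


{x ↦ (h (p (w)) (h (k) (w)))}


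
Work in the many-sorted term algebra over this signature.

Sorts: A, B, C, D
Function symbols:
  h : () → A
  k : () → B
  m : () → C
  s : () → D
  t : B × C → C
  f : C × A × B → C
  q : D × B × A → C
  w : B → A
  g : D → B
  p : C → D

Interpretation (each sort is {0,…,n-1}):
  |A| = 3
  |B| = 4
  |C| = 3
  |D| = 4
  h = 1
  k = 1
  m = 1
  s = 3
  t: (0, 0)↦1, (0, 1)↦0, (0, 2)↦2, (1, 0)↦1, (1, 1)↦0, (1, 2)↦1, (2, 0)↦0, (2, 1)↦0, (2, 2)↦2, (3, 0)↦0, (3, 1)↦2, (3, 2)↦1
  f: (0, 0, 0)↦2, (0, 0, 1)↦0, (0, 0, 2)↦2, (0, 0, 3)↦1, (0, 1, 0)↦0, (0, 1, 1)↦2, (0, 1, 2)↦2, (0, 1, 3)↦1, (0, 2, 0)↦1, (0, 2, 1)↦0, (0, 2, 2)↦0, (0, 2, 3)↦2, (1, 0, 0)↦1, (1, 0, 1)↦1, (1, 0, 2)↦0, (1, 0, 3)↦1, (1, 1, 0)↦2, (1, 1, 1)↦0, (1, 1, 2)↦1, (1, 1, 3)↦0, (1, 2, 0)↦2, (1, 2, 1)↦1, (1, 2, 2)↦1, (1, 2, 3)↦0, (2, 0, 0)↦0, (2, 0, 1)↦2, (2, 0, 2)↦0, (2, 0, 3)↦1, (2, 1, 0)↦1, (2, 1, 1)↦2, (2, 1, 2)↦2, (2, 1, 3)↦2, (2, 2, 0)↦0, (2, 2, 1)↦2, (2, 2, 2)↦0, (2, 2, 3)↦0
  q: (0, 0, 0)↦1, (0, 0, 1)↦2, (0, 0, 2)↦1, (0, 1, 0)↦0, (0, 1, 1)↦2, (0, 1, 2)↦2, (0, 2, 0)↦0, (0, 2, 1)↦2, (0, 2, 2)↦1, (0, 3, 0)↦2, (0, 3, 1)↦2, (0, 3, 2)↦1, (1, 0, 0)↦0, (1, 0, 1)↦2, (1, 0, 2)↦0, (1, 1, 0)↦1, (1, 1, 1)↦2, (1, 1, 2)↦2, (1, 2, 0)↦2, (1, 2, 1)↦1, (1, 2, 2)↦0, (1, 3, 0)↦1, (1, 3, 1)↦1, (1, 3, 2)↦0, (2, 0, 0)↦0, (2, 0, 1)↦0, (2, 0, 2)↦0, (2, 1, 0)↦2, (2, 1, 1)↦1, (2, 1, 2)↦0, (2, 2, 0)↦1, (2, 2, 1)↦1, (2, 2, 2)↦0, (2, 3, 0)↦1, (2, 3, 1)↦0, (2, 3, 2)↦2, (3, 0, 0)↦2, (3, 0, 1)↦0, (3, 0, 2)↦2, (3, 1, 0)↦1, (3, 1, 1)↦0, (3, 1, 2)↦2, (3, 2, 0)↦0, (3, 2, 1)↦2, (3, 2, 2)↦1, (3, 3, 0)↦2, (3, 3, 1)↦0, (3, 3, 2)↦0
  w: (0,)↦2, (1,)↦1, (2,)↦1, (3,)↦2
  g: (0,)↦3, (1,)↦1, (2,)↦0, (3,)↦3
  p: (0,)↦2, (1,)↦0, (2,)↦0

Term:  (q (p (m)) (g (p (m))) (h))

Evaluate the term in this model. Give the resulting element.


  m = 1
  (p (m)) = p(1,) = 0
  m = 1
  (p (m)) = p(1,) = 0
  (g (p (m))) = g(0,) = 3
  h = 1
  (q (p (m)) (g (p (m))) (h)) = q(0, 3, 1) = 2

value = 2


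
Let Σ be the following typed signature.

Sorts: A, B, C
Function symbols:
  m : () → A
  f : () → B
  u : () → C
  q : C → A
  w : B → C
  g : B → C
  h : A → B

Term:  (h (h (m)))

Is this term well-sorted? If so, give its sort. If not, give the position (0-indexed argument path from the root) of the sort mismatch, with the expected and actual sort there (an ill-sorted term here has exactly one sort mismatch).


ill-sorted at position [0]: expected A, got B

    (m) : A
  (h (m)) : B
(h (h (m))) : ✗ arg 0 at [0] has sort B, expected A


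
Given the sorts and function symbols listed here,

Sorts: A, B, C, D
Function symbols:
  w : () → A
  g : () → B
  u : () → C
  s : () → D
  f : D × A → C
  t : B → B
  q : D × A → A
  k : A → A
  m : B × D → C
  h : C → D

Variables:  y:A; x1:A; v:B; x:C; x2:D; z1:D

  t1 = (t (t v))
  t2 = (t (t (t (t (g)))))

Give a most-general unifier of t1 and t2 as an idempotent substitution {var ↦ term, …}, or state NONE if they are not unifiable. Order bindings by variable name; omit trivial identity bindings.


{v ↦ (t (t (g)))}


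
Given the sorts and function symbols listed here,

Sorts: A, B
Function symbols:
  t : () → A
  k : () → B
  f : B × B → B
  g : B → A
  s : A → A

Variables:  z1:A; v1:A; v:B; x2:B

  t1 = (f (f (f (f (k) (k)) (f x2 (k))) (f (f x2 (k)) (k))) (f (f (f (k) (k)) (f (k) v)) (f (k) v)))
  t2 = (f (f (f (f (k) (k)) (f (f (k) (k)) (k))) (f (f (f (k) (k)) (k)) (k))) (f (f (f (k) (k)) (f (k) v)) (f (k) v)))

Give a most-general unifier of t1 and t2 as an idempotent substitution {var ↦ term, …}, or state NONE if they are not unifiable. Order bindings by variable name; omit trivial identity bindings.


{x2 ↦ (f (k) (k))}


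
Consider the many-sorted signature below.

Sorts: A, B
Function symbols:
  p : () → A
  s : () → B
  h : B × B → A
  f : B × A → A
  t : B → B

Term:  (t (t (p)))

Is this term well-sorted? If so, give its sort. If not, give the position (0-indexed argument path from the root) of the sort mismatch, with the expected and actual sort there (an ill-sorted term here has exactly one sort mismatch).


ill-sorted at position [0, 0]: expected B, got A

    (p) : A
  (t (p)) : ✗ arg 0 at [0, 0] has sort A, expected B


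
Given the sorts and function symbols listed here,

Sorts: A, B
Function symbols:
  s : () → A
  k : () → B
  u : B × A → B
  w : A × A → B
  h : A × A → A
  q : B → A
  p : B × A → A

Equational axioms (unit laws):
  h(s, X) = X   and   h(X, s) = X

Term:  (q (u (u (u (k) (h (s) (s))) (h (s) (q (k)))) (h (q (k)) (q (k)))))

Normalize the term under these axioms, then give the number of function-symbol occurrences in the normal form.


1. (q (u (u (u (k) (h (s) (s))) (h (s) (q (k)))) (h (q (k)) (q (k)))))  →  (q (u (u (u (k) (s)) (h (s) (q (k)))) (h (q (k)) (q (k)))))
2. (q (u (u (u (k) (s)) (h (s) (q (k)))) (h (q (k)) (q (k)))))  →  (q (u (u (u (k) (s)) (q (k))) (h (q (k)) (q (k)))))
normal form: (q (u (u (u (k) (s)) (q (k))) (h (q (k)) (q (k)))))

size = 13


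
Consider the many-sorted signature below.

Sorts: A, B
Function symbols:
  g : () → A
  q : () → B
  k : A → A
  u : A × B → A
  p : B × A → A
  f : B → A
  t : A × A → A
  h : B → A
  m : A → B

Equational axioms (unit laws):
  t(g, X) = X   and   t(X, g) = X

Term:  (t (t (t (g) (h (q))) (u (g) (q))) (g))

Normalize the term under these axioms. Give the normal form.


normal form = (t (h (q)) (u (g) (q)))

1. (t (t (t (g) (h (q))) (u (g) (q))) (g))  →  (t (t (g) (h (q))) (u (g) (q)))
2. (t (t (g) (h (q))) (u (g) (q)))  →  (t (h (q)) (u (g) (q)))


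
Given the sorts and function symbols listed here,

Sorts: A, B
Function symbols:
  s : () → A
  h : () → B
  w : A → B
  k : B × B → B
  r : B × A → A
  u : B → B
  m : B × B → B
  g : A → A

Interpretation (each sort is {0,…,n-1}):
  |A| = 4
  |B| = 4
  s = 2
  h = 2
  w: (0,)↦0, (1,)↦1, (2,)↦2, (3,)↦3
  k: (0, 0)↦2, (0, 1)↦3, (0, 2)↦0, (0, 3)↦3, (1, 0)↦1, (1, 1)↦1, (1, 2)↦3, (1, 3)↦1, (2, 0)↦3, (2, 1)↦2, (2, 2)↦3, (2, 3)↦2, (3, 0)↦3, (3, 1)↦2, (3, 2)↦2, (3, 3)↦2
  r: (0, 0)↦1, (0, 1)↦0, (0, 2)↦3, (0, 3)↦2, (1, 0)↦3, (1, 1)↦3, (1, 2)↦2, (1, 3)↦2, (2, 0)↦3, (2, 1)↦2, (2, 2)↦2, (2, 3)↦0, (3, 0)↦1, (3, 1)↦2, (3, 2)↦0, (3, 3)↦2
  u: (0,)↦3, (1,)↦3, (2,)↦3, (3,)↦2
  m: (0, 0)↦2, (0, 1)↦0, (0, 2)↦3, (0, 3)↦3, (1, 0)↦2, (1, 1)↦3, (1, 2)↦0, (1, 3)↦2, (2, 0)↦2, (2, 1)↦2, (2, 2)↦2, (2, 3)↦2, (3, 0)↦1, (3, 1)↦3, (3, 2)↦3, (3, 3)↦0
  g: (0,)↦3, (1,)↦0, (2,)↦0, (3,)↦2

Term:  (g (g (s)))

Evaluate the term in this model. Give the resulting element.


  s = 2
  (g (s)) = g(2,) = 0
  (g (g (s))) = g(0,) = 3

value = 3


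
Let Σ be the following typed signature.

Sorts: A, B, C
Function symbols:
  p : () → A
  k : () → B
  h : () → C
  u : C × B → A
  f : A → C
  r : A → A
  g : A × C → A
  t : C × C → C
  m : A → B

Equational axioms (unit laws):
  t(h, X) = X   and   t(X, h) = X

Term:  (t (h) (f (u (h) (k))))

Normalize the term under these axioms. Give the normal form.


normal form = (f (u (h) (k)))

1. (t (h) (f (u (h) (k))))  →  (f (u (h) (k)))


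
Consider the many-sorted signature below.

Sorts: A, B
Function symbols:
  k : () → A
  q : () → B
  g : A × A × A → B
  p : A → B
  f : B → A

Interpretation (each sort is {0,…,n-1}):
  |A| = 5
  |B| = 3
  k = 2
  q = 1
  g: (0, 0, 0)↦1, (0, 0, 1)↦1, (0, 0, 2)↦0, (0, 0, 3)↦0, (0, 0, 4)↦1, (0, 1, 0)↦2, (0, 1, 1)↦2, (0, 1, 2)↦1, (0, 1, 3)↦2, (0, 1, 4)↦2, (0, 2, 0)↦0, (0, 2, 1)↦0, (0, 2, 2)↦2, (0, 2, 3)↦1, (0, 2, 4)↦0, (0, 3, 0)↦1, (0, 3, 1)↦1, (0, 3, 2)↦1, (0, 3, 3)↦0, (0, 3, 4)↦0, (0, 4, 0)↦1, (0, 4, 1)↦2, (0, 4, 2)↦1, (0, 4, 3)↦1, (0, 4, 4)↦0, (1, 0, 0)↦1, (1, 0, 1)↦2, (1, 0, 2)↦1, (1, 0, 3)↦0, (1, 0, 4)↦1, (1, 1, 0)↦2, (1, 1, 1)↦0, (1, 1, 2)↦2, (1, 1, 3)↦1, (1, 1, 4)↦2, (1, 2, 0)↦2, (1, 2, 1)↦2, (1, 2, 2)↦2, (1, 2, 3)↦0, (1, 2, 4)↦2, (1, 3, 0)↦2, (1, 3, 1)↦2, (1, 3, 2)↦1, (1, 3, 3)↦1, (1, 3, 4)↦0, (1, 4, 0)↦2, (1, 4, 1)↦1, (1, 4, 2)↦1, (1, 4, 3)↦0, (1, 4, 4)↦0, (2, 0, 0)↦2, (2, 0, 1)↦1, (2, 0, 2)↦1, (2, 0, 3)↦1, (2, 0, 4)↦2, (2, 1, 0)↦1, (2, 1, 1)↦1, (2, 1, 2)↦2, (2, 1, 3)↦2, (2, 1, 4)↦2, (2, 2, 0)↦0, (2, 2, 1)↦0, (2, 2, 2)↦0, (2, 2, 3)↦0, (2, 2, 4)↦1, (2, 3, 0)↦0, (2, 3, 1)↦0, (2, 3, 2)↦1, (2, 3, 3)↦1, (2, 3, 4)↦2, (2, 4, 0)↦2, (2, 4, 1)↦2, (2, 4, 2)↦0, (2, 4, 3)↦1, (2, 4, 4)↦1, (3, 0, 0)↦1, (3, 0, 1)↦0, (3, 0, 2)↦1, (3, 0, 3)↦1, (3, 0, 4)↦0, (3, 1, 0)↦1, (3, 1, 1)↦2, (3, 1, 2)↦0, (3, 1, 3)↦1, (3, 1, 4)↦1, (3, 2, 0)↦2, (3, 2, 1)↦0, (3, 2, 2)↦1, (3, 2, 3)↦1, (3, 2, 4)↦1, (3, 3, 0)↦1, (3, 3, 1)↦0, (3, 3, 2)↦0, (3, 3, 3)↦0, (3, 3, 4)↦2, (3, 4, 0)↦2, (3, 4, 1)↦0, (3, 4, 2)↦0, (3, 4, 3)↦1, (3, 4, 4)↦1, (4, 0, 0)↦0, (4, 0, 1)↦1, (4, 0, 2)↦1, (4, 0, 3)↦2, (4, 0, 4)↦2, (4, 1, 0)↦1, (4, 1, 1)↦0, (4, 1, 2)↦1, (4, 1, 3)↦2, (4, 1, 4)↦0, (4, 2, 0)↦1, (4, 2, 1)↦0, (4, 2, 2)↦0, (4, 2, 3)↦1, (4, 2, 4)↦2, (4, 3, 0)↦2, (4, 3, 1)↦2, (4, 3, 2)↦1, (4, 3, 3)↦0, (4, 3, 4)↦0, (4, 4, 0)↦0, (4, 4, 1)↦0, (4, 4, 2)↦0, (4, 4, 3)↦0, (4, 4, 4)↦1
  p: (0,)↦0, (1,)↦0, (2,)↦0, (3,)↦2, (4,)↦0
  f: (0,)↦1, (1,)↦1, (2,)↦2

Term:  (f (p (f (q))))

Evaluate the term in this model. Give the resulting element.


  q = 1
  (f (q)) = f(1,) = 1
  (p (f (q))) = p(1,) = 0
  (f (p (f (q)))) = f(0,) = 1

value = 1


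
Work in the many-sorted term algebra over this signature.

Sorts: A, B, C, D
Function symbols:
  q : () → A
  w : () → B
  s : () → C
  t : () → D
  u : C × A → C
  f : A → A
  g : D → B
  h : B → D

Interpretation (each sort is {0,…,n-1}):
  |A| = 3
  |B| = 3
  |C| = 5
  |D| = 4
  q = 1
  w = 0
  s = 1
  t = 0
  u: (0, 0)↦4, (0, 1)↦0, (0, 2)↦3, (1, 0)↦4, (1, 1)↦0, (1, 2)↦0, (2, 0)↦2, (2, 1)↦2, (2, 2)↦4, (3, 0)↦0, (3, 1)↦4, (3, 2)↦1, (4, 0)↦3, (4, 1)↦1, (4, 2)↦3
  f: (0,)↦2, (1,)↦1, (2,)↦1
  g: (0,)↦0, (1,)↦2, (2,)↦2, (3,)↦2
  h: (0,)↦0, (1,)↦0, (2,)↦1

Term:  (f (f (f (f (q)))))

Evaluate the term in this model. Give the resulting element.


  q = 1
  (f (q)) = f(1,) = 1
  (f (f (q))) = f(1,) = 1
  (f (f (f (q)))) = f(1,) = 1
  (f (f (f (f (q))))) = f(1,) = 1

value = 1


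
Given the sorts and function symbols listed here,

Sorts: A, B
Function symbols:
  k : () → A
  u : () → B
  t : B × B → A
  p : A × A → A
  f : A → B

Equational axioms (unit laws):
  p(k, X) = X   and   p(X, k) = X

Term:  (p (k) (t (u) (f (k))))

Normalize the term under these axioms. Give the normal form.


1. (p (k) (t (u) (f (k))))  →  (t (u) (f (k)))

normal form = (t (u) (f (k)))


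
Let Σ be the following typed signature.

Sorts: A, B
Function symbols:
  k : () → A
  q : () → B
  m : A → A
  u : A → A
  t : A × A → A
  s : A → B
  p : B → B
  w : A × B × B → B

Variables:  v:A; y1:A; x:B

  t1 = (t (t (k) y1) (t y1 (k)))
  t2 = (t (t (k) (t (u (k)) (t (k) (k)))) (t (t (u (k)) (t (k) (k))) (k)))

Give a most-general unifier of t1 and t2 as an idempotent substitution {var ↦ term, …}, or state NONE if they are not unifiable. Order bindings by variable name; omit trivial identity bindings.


{y1 ↦ (t (u (k)) (t (k) (k)))}


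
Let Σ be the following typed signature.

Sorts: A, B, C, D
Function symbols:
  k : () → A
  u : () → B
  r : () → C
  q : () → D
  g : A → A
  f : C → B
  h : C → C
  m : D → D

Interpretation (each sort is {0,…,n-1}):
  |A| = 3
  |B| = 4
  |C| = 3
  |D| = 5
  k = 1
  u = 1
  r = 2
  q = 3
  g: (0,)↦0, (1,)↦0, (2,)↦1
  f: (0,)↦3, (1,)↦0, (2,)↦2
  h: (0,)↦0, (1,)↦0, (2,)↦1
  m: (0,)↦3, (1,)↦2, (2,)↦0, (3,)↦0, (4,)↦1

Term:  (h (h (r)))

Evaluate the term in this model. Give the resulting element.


  r = 2
  (h (r)) = h(2,) = 1
  (h (h (r))) = h(1,) = 0

value = 0


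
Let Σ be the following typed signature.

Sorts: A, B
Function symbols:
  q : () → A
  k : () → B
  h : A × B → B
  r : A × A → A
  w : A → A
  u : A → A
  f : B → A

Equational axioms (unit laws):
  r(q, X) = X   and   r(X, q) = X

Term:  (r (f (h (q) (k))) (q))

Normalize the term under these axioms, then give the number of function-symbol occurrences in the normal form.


1. (r (f (h (q) (k))) (q))  →  (f (h (q) (k)))
normal form: (f (h (q) (k)))

size = 4


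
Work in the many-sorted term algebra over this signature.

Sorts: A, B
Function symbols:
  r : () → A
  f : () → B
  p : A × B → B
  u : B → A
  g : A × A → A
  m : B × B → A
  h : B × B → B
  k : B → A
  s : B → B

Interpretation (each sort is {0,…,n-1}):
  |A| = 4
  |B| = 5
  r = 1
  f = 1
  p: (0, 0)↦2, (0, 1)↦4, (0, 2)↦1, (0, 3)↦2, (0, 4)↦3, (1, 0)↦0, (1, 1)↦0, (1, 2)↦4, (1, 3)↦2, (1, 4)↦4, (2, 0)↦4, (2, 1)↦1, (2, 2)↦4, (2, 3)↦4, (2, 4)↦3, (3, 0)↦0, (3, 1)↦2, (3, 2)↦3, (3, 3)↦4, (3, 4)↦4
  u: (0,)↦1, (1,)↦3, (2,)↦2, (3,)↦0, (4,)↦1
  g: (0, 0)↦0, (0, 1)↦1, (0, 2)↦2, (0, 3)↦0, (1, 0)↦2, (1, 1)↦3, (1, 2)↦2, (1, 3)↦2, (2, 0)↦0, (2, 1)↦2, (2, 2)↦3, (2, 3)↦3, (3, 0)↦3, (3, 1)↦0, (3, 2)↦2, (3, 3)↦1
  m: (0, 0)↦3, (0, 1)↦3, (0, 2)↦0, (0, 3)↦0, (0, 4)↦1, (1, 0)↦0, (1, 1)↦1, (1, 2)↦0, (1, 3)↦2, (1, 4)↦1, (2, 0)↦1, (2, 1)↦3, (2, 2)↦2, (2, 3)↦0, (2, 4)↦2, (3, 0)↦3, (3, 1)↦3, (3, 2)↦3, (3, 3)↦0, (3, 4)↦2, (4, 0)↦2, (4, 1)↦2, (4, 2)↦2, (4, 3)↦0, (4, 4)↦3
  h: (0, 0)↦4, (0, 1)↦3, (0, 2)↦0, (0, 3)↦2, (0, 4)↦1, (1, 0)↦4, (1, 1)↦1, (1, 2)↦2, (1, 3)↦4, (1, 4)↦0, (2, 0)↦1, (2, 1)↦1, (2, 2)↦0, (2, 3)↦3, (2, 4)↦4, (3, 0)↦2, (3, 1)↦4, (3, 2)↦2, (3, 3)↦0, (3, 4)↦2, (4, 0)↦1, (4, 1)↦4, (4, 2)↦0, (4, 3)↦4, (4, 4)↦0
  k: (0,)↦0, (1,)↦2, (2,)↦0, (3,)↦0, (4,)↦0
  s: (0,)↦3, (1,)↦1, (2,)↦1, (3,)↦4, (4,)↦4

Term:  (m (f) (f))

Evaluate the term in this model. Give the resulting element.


  f = 1
  f = 1
  (m (f) (f)) = m(1, 1) = 1

value = 1


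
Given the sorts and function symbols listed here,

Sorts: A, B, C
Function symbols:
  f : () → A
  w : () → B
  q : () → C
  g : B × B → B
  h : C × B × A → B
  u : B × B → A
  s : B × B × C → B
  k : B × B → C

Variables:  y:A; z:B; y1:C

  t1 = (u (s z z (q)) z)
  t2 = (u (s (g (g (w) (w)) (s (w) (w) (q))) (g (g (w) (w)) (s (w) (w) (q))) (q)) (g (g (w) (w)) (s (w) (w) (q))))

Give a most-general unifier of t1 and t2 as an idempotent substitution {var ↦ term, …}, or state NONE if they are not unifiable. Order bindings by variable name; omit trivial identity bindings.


{z ↦ (g (g (w) (w)) (s (w) (w) (q)))}


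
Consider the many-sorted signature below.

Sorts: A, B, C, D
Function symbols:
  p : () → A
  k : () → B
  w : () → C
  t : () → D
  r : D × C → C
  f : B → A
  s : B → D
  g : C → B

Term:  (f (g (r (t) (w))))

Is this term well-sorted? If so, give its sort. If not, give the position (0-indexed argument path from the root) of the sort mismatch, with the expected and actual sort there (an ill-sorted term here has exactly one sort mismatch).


      (t) : D
      (w) : C
    (r (t) (w)) : C
  (g (r (t) (w))) : B
(f (g (r (t) (w)))) : A

well-sorted; sort = A


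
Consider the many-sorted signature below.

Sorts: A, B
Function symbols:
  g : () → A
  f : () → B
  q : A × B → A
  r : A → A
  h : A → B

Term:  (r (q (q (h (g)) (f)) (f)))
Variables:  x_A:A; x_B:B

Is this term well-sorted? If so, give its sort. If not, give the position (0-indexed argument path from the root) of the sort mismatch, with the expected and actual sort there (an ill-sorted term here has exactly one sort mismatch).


ill-sorted at position [0, 0, 0]: expected A, got B

        (g) : A
      (h (g)) : B
      (f) : B
    (q (h (g)) (f)) : ✗ arg 0 at [0, 0, 0] has sort B, expected A
    (f) : B


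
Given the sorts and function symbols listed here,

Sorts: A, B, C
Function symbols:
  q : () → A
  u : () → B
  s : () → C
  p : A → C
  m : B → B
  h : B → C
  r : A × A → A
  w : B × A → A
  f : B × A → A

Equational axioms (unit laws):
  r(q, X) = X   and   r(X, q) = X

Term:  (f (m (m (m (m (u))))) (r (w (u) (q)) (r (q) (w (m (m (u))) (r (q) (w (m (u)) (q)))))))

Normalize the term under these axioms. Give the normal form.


normal form = (f (m (m (m (m (u))))) (r (w (u) (q)) (w (m (m (u))) (w (m (u)) (q)))))

1. (f (m (m (m (m (u))))) (r (w (u) (q)) (r (q) (w (m (m (u))) (r (q) (w (m (u)) (q)))))))  →  (f (m (m (m (m (u))))) (r (w (u) (q)) (w (m (m (u))) (r (q) (w (m (u)) (q))))))
2. (f (m (m (m (m (u))))) (r (w (u) (q)) (w (m (m (u))) (r (q) (w (m (u)) (q))))))  →  (f (m (m (m (m (u))))) (r (w (u) (q)) (w (m (m (u))) (w (m (u)) (q)))))


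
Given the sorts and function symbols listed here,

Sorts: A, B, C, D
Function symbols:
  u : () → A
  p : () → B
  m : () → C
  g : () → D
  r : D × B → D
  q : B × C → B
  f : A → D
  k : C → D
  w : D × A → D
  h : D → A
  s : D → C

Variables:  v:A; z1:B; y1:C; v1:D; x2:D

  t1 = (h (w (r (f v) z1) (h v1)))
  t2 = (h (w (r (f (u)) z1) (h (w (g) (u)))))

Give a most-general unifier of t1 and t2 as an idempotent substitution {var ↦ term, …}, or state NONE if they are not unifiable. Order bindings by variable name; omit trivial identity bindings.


{v ↦ (u), v1 ↦ (w (g) (u))}


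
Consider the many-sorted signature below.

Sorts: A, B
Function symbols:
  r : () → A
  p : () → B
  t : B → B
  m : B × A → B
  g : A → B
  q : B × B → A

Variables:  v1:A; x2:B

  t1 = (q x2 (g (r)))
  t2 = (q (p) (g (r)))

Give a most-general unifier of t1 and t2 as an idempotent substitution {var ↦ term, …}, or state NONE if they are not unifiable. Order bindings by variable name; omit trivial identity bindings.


{x2 ↦ (p)}


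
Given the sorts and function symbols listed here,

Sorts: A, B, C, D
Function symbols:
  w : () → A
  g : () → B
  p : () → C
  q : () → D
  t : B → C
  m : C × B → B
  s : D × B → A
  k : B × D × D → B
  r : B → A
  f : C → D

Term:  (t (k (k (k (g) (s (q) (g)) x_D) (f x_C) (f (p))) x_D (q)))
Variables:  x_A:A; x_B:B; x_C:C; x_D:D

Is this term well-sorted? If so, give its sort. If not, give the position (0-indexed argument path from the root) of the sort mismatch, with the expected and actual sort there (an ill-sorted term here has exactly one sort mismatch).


ill-sorted at position [0, 0, 0, 1]: expected D, got A

        (g) : B
          (q) : D
          (g) : B
        (s (q) (g)) : A
        x_D : D
      (k (g) (s (q) (g)) x_D) : ✗ arg 1 at [0, 0, 0, 1] has sort A, expected D
        x_C : C
      (f x_C) : D
        (p) : C
      (f (p)) : D
    x_D : D
    (q) : D


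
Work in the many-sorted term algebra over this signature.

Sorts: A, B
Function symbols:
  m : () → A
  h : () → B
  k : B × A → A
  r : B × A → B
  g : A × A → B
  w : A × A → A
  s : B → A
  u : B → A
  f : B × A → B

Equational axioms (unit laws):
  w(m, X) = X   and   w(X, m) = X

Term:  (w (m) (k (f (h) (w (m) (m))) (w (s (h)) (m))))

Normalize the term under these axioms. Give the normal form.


normal form = (k (f (h) (m)) (s (h)))

1. (w (m) (k (f (h) (w (m) (m))) (w (s (h)) (m))))  →  (k (f (h) (w (m) (m))) (w (s (h)) (m)))
2. (k (f (h) (w (m) (m))) (w (s (h)) (m)))  →  (k (f (h) (m)) (w (s (h)) (m)))
3. (k (f (h) (m)) (w (s (h)) (m)))  →  (k (f (h) (m)) (s (h)))


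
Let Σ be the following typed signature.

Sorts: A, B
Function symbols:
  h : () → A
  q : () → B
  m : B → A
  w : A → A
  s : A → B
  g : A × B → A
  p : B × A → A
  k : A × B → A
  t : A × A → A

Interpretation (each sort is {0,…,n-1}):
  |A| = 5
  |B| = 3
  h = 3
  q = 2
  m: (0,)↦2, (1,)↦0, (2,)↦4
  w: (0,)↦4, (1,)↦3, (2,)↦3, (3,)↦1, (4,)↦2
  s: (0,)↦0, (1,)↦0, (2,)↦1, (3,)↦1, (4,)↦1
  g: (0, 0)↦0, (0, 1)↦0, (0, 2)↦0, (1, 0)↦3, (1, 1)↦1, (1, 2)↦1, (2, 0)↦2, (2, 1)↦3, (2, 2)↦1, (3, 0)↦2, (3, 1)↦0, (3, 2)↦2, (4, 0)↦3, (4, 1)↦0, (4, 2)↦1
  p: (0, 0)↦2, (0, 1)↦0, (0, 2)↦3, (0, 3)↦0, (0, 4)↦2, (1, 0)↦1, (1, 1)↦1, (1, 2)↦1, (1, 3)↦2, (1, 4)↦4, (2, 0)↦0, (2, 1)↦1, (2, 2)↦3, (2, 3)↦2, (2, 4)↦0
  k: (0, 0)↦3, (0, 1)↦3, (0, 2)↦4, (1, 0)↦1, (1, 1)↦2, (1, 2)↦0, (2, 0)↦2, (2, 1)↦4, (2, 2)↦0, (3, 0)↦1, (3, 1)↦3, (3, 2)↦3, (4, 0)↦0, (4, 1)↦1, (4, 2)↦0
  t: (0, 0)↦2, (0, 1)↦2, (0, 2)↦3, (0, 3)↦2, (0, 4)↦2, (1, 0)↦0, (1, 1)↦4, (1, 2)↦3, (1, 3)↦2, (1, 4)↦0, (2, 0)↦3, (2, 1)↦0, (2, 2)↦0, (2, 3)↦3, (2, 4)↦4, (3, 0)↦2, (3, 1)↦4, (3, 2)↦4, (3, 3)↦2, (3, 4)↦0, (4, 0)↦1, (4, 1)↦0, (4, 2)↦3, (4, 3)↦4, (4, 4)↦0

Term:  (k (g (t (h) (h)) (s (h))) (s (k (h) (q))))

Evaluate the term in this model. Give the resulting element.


  h = 3
  h = 3
  (t (h) (h)) = t(3, 3) = 2
  h = 3
  (s (h)) = s(3,) = 1
  (g (t (h) (h)) (s (h))) = g(2, 1) = 3
  h = 3
  q = 2
  (k (h) (q)) = k(3, 2) = 3
  (s (k (h) (q))) = s(3,) = 1
  (k (g (t (h) (h)) (s (h))) (s (k (h) (q)))) = k(3, 1) = 3

value = 3


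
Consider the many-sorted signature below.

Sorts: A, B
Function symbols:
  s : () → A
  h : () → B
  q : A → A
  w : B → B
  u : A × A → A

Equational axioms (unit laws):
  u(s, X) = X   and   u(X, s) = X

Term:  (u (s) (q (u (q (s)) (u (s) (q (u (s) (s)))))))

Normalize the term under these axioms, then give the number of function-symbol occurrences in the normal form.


1. (u (s) (q (u (q (s)) (u (s) (q (u (s) (s)))))))  →  (q (u (q (s)) (u (s) (q (u (s) (s))))))
2. (q (u (q (s)) (u (s) (q (u (s) (s))))))  →  (q (u (q (s)) (q (u (s) (s)))))
3. (q (u (q (s)) (q (u (s) (s)))))  →  (q (u (q (s)) (q (s))))
normal form: (q (u (q (s)) (q (s))))

size = 6


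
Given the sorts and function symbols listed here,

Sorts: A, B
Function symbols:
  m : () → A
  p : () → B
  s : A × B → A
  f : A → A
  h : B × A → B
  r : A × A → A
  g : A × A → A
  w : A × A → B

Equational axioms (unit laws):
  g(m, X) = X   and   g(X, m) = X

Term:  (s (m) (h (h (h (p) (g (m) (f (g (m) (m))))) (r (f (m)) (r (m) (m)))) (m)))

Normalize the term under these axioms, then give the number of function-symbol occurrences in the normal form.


1. (s (m) (h (h (h (p) (g (m) (f (g (m) (m))))) (r (f (m)) (r (m) (m)))) (m)))  →  (s (m) (h (h (h (p) (f (g (m) (m)))) (r (f (m)) (r (m) (m)))) (m)))
2. (s (m) (h (h (h (p) (f (g (m) (m)))) (r (f (m)) (r (m) (m)))) (m)))  →  (s (m) (h (h (h (p) (f (m))) (r (f (m)) (r (m) (m)))) (m)))
normal form: (s (m) (h (h (h (p) (f (m))) (r (f (m)) (r (m) (m)))) (m)))

size = 15


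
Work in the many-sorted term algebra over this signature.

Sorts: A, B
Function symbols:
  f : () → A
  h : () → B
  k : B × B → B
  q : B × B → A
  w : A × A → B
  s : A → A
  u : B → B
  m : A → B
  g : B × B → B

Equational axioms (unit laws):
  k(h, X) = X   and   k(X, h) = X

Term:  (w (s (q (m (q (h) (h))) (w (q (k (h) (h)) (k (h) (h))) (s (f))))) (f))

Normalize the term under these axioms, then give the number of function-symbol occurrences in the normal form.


size = 14

1. (w (s (q (m (q (h) (h))) (w (q (k (h) (h)) (k (h) (h))) (s (f))))) (f))  →  (w (s (q (m (q (h) (h))) (w (q (h) (k (h) (h))) (s (f))))) (f))
2. (w (s (q (m (q (h) (h))) (w (q (h) (k (h) (h))) (s (f))))) (f))  →  (w (s (q (m (q (h) (h))) (w (q (h) (h)) (s (f))))) (f))
normal form: (w (s (q (m (q (h) (h))) (w (q (h) (h)) (s (f))))) (f))


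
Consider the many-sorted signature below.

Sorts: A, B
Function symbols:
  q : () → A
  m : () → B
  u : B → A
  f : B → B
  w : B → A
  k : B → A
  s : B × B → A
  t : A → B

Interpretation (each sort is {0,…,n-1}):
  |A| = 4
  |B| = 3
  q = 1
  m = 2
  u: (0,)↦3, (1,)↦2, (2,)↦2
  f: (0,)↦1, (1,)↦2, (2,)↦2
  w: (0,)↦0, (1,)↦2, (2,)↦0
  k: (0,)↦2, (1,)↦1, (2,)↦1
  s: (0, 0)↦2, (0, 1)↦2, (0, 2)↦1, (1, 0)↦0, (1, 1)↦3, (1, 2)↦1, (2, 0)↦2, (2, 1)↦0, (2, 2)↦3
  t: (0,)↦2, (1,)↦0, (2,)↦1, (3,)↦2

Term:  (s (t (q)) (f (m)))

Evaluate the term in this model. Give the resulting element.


value = 1

  q = 1
  (t (q)) = t(1,) = 0
  m = 2
  (f (m)) = f(2,) = 2
  (s (t (q)) (f (m))) = s(0, 2) = 1
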